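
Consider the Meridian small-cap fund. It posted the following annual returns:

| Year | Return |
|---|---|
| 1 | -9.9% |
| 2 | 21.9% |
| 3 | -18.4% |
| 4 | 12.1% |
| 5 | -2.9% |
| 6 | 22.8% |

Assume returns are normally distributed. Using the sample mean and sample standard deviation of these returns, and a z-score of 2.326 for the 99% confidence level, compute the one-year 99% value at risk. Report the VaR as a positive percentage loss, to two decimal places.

μ = (-9.9 + 21.9 − 18.4 + 12.1 − 2.9 + 22.8) / 6 = 4.2667%
Σ(r − μ)² = 1481.6133; sample σ = √(1481.6133/5) = 17.2140%
VaR = −(μ − z·σ) = −(4.2667 − 2.326 × 17.2140) = −(-35.7731) = 35.7731%

35.77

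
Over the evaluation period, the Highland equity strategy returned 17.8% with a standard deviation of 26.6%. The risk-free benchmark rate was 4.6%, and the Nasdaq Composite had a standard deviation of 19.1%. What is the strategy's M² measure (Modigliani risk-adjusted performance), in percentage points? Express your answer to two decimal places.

14.08

Sharpe = (Rp − Rf) / σp = (17.8% − 4.6%) / 26.6% = 0.4962
M² = Rf + Sharpe × σm = 4.6% + 0.4962 × 19.1% = 14.0774%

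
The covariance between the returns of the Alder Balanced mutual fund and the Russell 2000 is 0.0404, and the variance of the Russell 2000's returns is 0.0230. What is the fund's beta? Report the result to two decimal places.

1.76

β = Cov(Rp, Rm) / Var(Rm) = 0.0404 / 0.0230 = 1.7565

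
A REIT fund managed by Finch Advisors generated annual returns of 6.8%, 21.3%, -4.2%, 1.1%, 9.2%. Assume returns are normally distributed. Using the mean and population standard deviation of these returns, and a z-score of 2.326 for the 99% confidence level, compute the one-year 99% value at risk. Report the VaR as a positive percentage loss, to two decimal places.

r̄ = (6.8 + 21.3 − 4.2 + 1.1 + 9.2) / 5 = 6.8400%
Population std dev = √[369.4920 / 5] = 8.5964%
VaR = −(r̄ − z·σ) = −(6.8400 − 2.326 × 8.5964) = −(-13.1552) = 13.1552%

13.16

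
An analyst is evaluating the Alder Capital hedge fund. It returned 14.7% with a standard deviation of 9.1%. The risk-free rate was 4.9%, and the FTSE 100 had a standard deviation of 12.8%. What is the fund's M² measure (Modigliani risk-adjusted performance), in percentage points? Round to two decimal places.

18.68

Sharpe = (Rp − Rf) / σp = (14.7% − 4.9%) / 9.1% = 1.0769
M² = Rf + Sharpe × σm = 4.9% + 1.0769 × 12.8% = 18.6843%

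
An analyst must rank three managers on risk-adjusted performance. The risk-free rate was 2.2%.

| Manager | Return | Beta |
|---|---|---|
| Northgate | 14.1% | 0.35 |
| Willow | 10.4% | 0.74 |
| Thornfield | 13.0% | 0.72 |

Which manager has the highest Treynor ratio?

Northgate: Treynor = (14.1% − 2.2%) / 0.35 = 34.000
Willow: Treynor = (10.4% − 2.2%) / 0.74 = 11.081
Thornfield: Treynor = (13.0% − 2.2%) / 0.72 = 15.000
Highest: Northgate (34.000).

Northgate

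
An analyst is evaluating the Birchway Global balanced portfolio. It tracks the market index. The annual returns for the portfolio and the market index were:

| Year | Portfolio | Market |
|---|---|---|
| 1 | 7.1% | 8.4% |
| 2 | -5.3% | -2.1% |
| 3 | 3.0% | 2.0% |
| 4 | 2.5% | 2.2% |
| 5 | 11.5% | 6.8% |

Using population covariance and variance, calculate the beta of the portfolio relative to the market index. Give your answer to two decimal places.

r̄p = 3.7600%,  r̄m = 3.4600%
Cov = Σ(rp − r̄p)(rm − r̄m) / 5 = 19.0844
Var(rm) = Σ(rm − r̄m)² / 5 = 14.0384
β = Cov / Var = 19.0844 / 14.0384 = 1.3594

1.36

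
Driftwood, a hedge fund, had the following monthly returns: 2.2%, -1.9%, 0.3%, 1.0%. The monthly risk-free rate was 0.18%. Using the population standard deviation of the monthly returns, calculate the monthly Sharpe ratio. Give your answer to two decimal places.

Mean return μ = 1.60 / 4 = 0.4000%
Σ(r − μ)² = (2.2 − 0.4000)² + (-1.9 − 0.4000)² + … = 8.9000
population σ = √(8.9000 / 4) = √2.2250 = 1.4916%
Sharpe = (μ − rf) / σ = (0.4000 − 0.18) / 1.4916 = 0.2200 / 1.4916 = 0.1475

0.15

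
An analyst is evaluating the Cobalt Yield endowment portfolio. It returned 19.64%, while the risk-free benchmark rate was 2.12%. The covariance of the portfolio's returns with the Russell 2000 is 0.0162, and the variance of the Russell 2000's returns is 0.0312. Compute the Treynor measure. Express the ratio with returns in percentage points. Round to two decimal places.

33.74

β = Cov / Var = 0.0162 / 0.0312 = 0.5192
Treynor = (Rp − Rf) / β = (19.64% − 2.12%) / 0.5192 = 17.52 / 0.5192 = 33.7442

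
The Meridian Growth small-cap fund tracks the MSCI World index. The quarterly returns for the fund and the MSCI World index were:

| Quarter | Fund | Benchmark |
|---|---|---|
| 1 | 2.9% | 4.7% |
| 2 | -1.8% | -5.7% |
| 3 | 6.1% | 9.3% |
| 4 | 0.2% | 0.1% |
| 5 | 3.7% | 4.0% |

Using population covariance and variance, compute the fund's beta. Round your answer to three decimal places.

r̄p = 2.2200%,  r̄m = 2.4800%
Cov = Σ(rp − r̄p)(rm − r̄m) / 5 = 13.5824
Var(rm) = Σ(rm − r̄m)² / 5 = 25.2656
β = Cov / Var = 13.5824 / 25.2656 = 0.5376

0.538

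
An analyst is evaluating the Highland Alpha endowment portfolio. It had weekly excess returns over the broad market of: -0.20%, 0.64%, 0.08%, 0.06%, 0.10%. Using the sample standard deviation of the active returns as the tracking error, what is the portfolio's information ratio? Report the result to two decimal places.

μ = (-0.2 + 0.64 + 0.08 + 0.06 + 0.1) / 5 = 0.680 / 5 = 0.1360%
Σ(r − μ)² = (-0.2 − 0.1360)² + (0.64 − 0.1360)² + (0.08 − 0.1360)² + … = 0.3771
σ = √[0.3771 / 4] = 0.3070%
IR = μ / tracking error = 0.1360 / 0.3070 = 0.4430

0.44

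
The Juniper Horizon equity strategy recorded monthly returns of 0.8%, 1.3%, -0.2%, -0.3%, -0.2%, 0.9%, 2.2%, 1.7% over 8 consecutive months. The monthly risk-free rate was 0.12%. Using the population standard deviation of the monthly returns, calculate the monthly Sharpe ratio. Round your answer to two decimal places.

0.74

Mean return r̄ = 6.20 / 8 = 0.7750%
Population σ = √[Σ(r − r̄)² / 8] = √[6.2350 / 8] = √0.7794 = 0.8828%
Sharpe = (r̄ − rf) / σ = (0.7750 − 0.12) / 0.8828 = 0.6550 / 0.8828 = 0.7420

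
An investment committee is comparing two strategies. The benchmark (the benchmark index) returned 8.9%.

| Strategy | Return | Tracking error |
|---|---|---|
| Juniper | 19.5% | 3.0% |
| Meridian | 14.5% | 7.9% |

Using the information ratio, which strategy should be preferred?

Juniper

Juniper: IR = (19.5% − 8.9%) / 3.0% = 3.533
Meridian: IR = (14.5% − 8.9%) / 7.9% = 0.709
Highest: Juniper (3.533).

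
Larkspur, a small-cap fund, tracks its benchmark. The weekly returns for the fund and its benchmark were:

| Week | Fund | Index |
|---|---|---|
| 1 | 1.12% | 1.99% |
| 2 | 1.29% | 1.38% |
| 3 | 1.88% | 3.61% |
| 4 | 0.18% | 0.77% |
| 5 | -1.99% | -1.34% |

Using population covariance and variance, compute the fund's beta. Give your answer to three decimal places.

0.798

r̄p = 0.4960%,  r̄m = 1.2820%
Cov = Σ(rp − r̄p)(rm − r̄m) / 5 = 2.0843
Var(rm) = Σ(rm − r̄m)² / 5 = 2.6135
β = Cov / Var = 2.0843 / 2.6135 = 0.7975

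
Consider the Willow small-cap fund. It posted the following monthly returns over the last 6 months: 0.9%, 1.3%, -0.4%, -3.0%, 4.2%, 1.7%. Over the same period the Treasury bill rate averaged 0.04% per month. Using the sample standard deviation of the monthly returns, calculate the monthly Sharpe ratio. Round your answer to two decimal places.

r̄ = (0.9 + 1.3 − 0.4 − 3 + 4.2 + 1.7) / 6 = 4.70 / 6 = 0.7833%
Σ(r − r̄)² = (0.9 − 0.7833)² + (1.3 − 0.7833)² + … = 28.5083
σ = √[28.5083 / 5] = 2.3878%
Sharpe = (r̄ − rf) / σ = (0.7833 − 0.04) / 2.3878 = 0.7433 / 2.3878 = 0.3113

0.31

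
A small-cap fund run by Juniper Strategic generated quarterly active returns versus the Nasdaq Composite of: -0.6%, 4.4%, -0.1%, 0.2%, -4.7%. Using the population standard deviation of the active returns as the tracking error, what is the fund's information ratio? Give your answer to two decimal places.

-0.06

r̄ = (-0.6 + 4.4 − 0.1 + 0.2 − 4.7) / 5 = -0.80 / 5 = -0.1600%
Population σ = √[Σ(r − r̄)² / 5] = √[41.7320 / 5] = √8.3464 = 2.8890%
IR = r̄ / tracking error = -0.1600 / 2.8890 = -0.0554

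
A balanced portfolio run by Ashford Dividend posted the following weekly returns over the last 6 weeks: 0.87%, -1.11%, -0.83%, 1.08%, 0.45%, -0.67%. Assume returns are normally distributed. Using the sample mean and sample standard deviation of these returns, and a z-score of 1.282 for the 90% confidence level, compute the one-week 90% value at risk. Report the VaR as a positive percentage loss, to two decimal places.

r̄ = (0.87 − 1.11 − 0.83 + 1.08 + 0.45 − 0.67) / 6 = -0.0350%
Σ(r − r̄)² = 4.4884; sample σ = √(4.4884/5) = 0.9475%
VaR = −(r̄ − z·σ) = −(-0.0350 − 1.282 × 0.9475) = −(-1.2497) = 1.2497%

1.25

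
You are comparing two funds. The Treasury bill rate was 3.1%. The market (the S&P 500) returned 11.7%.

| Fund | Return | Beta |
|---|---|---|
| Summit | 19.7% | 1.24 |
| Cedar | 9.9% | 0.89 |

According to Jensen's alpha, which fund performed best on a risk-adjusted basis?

Summit: α = 19.7% − [3.1% + 1.24 × (11.7% − 3.1%)] = 5.936
Cedar: α = 9.9% − [3.1% + 0.89 × (11.7% − 3.1%)] = -0.854
Highest: Summit (5.936).

Summit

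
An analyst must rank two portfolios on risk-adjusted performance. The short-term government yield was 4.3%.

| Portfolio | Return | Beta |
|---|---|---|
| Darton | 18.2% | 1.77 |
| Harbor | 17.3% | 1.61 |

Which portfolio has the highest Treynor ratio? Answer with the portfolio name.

Harbor

Darton: Treynor = (18.2% − 4.3%) / 1.77 = 7.853
Harbor: Treynor = (17.3% − 4.3%) / 1.61 = 8.075
Highest: Harbor (8.075).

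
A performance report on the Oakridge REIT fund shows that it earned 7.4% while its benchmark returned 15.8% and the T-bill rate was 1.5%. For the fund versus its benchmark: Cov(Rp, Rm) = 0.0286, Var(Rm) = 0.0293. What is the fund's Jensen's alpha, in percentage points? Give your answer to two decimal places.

β = Cov / Var = 0.0286 / 0.0293 = 0.9761
E[R] = Rf + β(Rm − Rf) = 1.5% + 0.9761 × (15.8% − 1.5%) = 15.4582%
α = Rp − E[R] = 7.4% − 15.4582% = -8.0582

-8.06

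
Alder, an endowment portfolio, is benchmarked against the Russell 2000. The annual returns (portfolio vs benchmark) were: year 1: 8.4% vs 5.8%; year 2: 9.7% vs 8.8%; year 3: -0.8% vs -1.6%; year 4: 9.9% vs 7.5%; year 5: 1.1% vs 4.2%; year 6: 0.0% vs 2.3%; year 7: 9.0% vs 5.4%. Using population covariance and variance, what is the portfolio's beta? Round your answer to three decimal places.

r̄p = 5.3286%,  r̄m = 4.6286%
Cov = Σ(rp − r̄p)(rm − r̄m) / 7 = 12.8835
Var(rm) = Σ(rm − r̄m)² / 7 = 10.2878
β = Cov / Var = 12.8835 / 10.2878 = 1.2523

1.252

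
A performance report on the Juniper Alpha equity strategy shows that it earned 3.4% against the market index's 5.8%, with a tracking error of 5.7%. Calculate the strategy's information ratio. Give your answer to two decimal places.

-0.42

IR = (Rp − Rb) / TE = (3.4% − 5.8%) / 5.7% = -2.40% / 5.7% = -0.4211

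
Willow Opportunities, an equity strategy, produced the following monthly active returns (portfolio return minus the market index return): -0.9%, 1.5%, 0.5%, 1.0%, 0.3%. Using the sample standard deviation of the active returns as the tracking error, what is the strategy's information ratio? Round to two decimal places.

r̄ = (-0.9 + 1.5 + 0.5 + 1 + 0.3) / 5 = 2.40 / 5 = 0.4800%
Σ(r − r̄)² = (-0.9 − 0.4800)² + (1.5 − 0.4800)² + (0.5 − 0.4800)² + … = 3.2480
sample σ = √(3.2480 / 4) = √0.8120 = 0.9011%
IR = r̄ / tracking error = 0.4800 / 0.9011 = 0.5327

0.53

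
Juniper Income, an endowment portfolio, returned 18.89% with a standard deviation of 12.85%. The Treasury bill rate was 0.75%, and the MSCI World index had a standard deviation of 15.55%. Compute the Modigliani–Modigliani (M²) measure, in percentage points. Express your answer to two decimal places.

Sharpe = (Rp − Rf) / σp = (18.89% − 0.75%) / 12.85% = 1.4117
M² = Rf + Sharpe × σm = 0.75% + 1.4117 × 15.55% = 22.7019%

22.70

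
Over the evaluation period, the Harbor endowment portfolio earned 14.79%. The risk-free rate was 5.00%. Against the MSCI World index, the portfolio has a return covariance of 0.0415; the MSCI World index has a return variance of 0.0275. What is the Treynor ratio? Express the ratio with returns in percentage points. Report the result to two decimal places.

6.49

β = Cov / Var = 0.0415 / 0.0275 = 1.5091
Treynor = (Rp − Rf) / β = (14.79% − 5.00%) / 1.5091 = 9.79 / 1.5091 = 6.4873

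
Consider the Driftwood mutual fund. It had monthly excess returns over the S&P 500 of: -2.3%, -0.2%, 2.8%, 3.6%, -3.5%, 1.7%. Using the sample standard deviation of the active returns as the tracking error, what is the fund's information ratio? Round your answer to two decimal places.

μ = (-2.3 − 0.2 + 2.8 + 3.6 − 3.5 + 1.7) / 6 = 2.10 / 6 = 0.3500%
Sample std dev = √[40.5350 / 5] = 2.8473%
IR = μ / tracking error = 0.3500 / 2.8473 = 0.1229

0.12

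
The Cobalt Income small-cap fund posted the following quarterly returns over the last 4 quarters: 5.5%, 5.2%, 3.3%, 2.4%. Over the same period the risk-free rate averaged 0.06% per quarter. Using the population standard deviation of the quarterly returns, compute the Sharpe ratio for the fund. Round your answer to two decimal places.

3.12

Mean return r̄ = 16.40 / 4 = 4.1000%
Population σ = √[Σ(r − r̄)² / 4] = √[6.7000 / 4] = √1.6750 = 1.2942%
Sharpe = (r̄ − rf) / σ = (4.1000 − 0.06) / 1.2942 = 4.0400 / 1.2942 = 3.1216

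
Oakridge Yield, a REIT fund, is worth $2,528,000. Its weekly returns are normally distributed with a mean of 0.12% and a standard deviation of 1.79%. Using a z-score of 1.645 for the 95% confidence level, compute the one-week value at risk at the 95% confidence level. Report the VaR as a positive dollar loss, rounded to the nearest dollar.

$71,405

Return at the 95% tail: μ − z·σ = 0.12% − 1.645 × 1.79% = 0.12 − 2.94455 = -2.82455%
VaR = −(-2.82455%) × $2,528,000 = 2.82455% × $2,528,000 = $71,405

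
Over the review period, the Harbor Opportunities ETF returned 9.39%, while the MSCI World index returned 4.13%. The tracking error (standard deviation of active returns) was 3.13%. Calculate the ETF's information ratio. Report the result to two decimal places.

IR = (Rp − Rb) / TE = (9.39% − 4.13%) / 3.13% = 5.26% / 3.13% = 1.6805

1.68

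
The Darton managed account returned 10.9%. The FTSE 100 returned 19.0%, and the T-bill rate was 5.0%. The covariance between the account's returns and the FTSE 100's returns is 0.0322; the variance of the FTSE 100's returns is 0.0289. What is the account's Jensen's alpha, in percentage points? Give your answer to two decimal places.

β = Cov / Var = 0.0322 / 0.0289 = 1.1142
E[R] = Rf + β(Rm − Rf) = 5.0% + 1.1142 × (19.0% − 5.0%) = 20.5988%
α = Rp − E[R] = 10.9% − 20.5988% = -9.6988

-9.70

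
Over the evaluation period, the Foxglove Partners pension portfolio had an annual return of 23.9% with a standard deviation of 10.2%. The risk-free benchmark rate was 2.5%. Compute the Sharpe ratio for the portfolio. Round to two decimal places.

Sharpe = (Rp − Rf) / σp = (23.9% − 2.5%) / 10.2% = 21.40% / 10.2% = 2.0980

2.10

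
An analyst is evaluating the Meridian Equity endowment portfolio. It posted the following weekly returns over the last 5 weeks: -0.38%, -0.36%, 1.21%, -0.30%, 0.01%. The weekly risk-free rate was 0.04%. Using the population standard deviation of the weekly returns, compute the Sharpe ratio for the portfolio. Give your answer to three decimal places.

r̄ = (-0.38 − 0.36 + 1.21 − 0.3 + 0.01) / 5 = 0.0360%
Population std dev = √[1.8217 / 5] = 0.6036%
Sharpe = (r̄ − rf) / σ = (0.0360 − 0.04) / 0.6036 = -0.0040 / 0.6036 = -0.0066

-0.007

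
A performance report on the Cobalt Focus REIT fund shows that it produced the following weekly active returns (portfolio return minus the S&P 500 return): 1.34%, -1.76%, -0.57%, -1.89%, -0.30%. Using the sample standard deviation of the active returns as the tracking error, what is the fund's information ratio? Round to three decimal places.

Mean return r̄ = -3.180 / 5 = -0.6360%
Sample std dev = √[6.8577 / 4] = 1.3094%
IR = r̄ / tracking error = -0.6360 / 1.3094 = -0.4857

-0.486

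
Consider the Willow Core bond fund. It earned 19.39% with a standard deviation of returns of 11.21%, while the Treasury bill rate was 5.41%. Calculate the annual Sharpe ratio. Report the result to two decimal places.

1.25

Sharpe = (Rp − Rf) / σp = (19.39% − 5.41%) / 11.21% = 13.98% / 11.21% = 1.2471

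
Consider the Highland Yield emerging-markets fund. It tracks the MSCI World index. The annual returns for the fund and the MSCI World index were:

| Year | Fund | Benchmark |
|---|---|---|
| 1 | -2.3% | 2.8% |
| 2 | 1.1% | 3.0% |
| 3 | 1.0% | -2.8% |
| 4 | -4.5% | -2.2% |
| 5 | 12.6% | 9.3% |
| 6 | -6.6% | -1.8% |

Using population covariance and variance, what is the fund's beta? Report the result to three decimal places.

1.218

r̄p = 0.2167%,  r̄m = 1.3833%
Cov = Σ(rp − r̄p)(rm − r̄m) / 6 = 21.8703
Var(rm) = Σ(rm − r̄m)² / 6 = 17.9614
β = Cov / Var = 21.8703 / 17.9614 = 1.2176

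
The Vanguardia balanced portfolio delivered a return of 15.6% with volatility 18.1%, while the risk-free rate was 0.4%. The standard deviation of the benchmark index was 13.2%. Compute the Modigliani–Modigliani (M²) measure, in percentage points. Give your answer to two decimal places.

Sharpe = (Rp − Rf) / σp = (15.6% − 0.4%) / 18.1% = 0.8398
M² = Rf + Sharpe × σm = 0.4% + 0.8398 × 13.2% = 11.4854%

11.49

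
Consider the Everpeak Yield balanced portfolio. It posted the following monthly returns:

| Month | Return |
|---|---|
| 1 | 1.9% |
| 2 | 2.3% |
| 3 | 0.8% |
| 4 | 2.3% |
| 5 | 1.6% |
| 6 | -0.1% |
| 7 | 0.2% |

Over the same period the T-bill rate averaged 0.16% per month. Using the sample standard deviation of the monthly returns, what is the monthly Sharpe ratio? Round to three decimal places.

1.138

μ = (1.9 + 2.3 + 0.8 + 2.3 + 1.6 − 0.1 + 0.2) / 7 = 9.00 / 7 = 1.2857%
Σ(r − μ)² = (1.9 − 1.2857)² + (2.3 − 1.2857)² + (0.8 − 1.2857)² + … = 5.8686
σ = √[5.8686 / 6] = 0.9890%
Sharpe = (μ − rf) / σ = (1.2857 − 0.16) / 0.9890 = 1.1257 / 0.9890 = 1.1382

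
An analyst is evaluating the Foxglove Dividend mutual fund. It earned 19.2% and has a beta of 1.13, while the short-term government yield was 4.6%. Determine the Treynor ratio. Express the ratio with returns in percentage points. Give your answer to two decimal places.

12.92

Treynor = (Rp − Rf) / β = (19.2% − 4.6%) / 1.13 = 14.60 / 1.13 = 12.9204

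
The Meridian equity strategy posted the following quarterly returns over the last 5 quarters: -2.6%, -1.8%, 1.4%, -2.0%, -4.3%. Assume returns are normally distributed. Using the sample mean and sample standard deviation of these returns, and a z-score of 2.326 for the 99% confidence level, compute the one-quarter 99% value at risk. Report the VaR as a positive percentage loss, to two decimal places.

6.68

Mean return r̄ = -9.30 / 5 = -1.8600%
Sample std dev = √[17.1520 / 4] = 2.0707%
VaR = −(r̄ − z·σ) = −(-1.8600 − 2.326 × 2.0707) = −(-6.6764) = 6.6764%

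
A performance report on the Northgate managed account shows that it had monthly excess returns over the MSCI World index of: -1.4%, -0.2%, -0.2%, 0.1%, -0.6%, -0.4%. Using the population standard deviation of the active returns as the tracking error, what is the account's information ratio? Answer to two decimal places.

-0.95

r̄ = (-1.4 − 0.2 − 0.2 + 0.1 − 0.6 − 0.4) / 6 = -0.4500%
Population std dev = √[1.3550 / 6] = 0.4752%
IR = r̄ / tracking error = -0.4500 / 0.4752 = -0.9470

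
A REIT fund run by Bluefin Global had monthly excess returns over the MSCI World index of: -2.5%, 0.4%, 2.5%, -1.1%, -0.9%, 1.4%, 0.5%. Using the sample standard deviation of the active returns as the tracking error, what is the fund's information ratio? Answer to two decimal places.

0.03

μ = (-2.5 + 0.4 + 2.5 − 1.1 − 0.9 + 1.4 + 0.5) / 7 = 0.30 / 7 = 0.0429%
Σ(r − μ)² = 16.8771; sample σ = √(16.8771/6) = 1.6772%
IR = μ / tracking error = 0.0429 / 1.6772 = 0.0256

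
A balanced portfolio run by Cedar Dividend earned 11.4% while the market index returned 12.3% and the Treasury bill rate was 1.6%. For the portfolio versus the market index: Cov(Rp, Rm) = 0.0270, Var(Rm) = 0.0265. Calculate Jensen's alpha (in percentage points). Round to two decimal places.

β = Cov / Var = 0.0270 / 0.0265 = 1.0189
E[R] = Rf + β(Rm − Rf) = 1.6% + 1.0189 × (12.3% − 1.6%) = 12.5022%
α = Rp − E[R] = 11.4% − 12.5022% = -1.1022

-1.10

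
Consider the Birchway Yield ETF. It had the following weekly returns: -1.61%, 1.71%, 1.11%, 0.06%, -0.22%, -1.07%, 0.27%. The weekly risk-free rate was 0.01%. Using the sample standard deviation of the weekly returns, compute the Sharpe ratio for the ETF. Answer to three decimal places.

0.022

Mean return r̄ = 0.250 / 7 = 0.0357%
Σ(r − r̄)² = (-1.61 − 0.0357)² + (1.71 − 0.0357)² + (1.11 − 0.0357)² + … = 8.0092
σ = √[8.0092 / 6] = 1.1554%
Sharpe = (r̄ − rf) / σ = (0.0357 − 0.01) / 1.1554 = 0.0257 / 1.1554 = 0.0222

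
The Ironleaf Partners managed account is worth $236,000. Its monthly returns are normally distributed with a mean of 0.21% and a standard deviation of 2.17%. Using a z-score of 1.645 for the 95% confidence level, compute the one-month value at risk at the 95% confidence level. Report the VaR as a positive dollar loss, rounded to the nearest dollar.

Return at the 95% tail: μ − z·σ = 0.21% − 1.645 × 2.17% = 0.21 − 3.56965 = -3.35965%
VaR = −(-3.35965%) × $236,000 = 3.35965% × $236,000 = $7,929

$7,929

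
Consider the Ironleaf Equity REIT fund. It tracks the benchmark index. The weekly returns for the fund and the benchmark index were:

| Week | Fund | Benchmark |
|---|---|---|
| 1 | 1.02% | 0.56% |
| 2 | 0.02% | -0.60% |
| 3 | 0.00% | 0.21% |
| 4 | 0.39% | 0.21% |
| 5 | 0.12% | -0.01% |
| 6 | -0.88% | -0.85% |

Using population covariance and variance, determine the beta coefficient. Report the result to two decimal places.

1.00

r̄p = 0.1117%,  r̄m = -0.0800%
Cov = Σ(rp − r̄p)(rm − r̄m) / 6 = 0.2403
Var(rm) = Σ(rm − r̄m)² / 6 = 0.2410
β = Cov / Var = 0.2403 / 0.2410 = 0.9971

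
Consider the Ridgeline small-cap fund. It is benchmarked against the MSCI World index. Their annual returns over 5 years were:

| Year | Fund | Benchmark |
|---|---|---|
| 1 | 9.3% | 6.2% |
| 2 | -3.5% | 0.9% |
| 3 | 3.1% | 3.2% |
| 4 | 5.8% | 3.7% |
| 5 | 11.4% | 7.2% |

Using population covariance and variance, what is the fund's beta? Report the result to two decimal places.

r̄p = 5.2200%,  r̄m = 4.2400%
Cov = Σ(rp − r̄p)(rm − r̄m) / 5 = 11.4612
Var(rm) = Σ(rm − r̄m)² / 5 = 5.0264
β = Cov / Var = 11.4612 / 5.0264 = 2.2802

2.28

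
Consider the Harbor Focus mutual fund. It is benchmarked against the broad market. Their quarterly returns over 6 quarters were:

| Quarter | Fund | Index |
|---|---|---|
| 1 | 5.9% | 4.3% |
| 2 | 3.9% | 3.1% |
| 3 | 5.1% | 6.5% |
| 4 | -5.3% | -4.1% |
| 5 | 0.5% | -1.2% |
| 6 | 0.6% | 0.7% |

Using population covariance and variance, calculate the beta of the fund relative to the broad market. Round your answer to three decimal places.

1.012

r̄p = 1.7833%,  r̄m = 1.5500%
Cov = Σ(rp − r̄p)(rm − r̄m) / 6 = 12.5958
Var(rm) = Σ(rm − r̄m)² / 6 = 12.4458
β = Cov / Var = 12.5958 / 12.4458 = 1.0121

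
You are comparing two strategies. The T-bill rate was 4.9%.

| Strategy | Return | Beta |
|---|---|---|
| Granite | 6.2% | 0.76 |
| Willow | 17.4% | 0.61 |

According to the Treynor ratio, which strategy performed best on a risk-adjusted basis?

Granite: Treynor = (6.2% − 4.9%) / 0.76 = 1.711
Willow: Treynor = (17.4% − 4.9%) / 0.61 = 20.492
Highest: Willow (20.492).

Willow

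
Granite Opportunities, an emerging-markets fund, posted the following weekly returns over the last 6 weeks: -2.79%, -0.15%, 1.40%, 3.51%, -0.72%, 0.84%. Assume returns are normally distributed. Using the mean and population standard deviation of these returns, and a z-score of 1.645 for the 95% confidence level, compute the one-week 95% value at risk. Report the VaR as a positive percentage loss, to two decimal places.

2.84

r̄ = (-2.79 − 0.15 + 1.4 + 3.51 − 0.72 + 0.84) / 6 = 0.3483%
Σ(r − r̄)² = 22.5827; population σ = √(22.5827/6) = 1.9400%
VaR = −(r̄ − z·σ) = −(0.3483 − 1.645 × 1.9400) = −(-2.8430) = 2.8430%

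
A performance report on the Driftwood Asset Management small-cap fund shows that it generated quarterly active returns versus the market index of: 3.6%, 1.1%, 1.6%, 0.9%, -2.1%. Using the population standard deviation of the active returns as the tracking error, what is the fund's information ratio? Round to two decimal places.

μ = (3.6 + 1.1 + 1.6 + 0.9 − 2.1) / 5 = 5.10 / 5 = 1.0200%
Σ(r − μ)² = 16.7480; population σ = √(16.7480/5) = 1.8302%
IR = μ / tracking error = 1.0200 / 1.8302 = 0.5573

0.56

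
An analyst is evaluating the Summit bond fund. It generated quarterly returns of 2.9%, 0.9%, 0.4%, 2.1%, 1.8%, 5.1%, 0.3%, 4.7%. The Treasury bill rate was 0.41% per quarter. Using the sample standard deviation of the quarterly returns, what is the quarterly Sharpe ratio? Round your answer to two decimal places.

r̄ = (2.9 + 0.9 + 0.4 + 2.1 + 1.8 + 5.1 + 0.3 + 4.7) / 8 = 18.20 / 8 = 2.2750%
Σ(r − r̄)² = (2.9 − 2.2750)² + (0.9 − 2.2750)² + (0.4 − 2.2750)² + … = 23.8150
sample σ = √(23.8150 / 7) = √3.4021 = 1.8445%
Sharpe = (r̄ − rf) / σ = (2.2750 − 0.41) / 1.8445 = 1.8650 / 1.8445 = 1.0111

1.01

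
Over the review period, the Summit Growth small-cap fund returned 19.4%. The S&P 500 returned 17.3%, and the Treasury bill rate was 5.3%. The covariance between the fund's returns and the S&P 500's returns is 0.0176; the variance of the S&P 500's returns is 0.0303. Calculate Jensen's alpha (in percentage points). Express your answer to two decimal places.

7.13

β = Cov / Var = 0.0176 / 0.0303 = 0.5809
E[R] = Rf + β(Rm − Rf) = 5.3% + 0.5809 × (17.3% − 5.3%) = 12.2708%
α = Rp − E[R] = 19.4% − 12.2708% = 7.1292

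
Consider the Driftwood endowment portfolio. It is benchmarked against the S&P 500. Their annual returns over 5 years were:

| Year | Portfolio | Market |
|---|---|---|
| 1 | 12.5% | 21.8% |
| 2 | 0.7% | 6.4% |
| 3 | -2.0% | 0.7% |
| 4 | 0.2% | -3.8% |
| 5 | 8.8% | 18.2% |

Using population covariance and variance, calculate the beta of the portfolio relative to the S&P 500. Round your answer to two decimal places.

0.53

r̄p = 4.0400%,  r̄m = 8.6600%
Cov = Σ(rp − r̄p)(rm − r̄m) / 5 = 52.0096
Var(rm) = Σ(rm − r̄m)² / 5 = 97.4784
β = Cov / Var = 52.0096 / 97.4784 = 0.5335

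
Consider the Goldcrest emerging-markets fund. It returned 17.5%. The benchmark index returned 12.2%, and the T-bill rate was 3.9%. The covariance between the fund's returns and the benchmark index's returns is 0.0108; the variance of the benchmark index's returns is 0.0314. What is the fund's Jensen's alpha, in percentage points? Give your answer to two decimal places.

10.75

β = Cov / Var = 0.0108 / 0.0314 = 0.3439
E[R] = Rf + β(Rm − Rf) = 3.9% + 0.3439 × (12.2% − 3.9%) = 6.7544%
α = Rp − E[R] = 17.5% − 6.7544% = 10.7456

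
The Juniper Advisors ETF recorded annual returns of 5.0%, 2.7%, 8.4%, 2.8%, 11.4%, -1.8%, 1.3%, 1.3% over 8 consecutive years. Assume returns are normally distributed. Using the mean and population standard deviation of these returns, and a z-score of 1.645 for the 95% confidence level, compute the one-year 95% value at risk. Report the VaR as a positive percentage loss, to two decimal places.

2.65

μ = (5 + 2.7 + 8.4 + 2.8 + 11.4 − 1.8 + 1.3 + 1.3) / 8 = 31.10 / 8 = 3.8875%
Σ(r − μ)² = (5 − 3.8875)² + (2.7 − 3.8875)² + (8.4 − 3.8875)² + … = 126.3688
population σ = √(126.3688 / 8) = √15.7961 = 3.9744%
VaR = −(μ − z·σ) = −(3.8875 − 1.645 × 3.9744) = −(-2.6504) = 2.6504%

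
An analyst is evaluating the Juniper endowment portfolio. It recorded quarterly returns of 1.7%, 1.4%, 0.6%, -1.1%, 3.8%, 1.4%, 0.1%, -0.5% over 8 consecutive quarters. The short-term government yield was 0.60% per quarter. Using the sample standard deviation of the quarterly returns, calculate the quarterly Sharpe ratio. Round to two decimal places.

Mean return r̄ = 7.40 / 8 = 0.9250%
Σ(r − r̄)² = 16.2350; sample σ = √(16.2350/7) = 1.5229%
Sharpe = (r̄ − rf) / σ = (0.9250 − 0.6) / 1.5229 = 0.3250 / 1.5229 = 0.2134

0.21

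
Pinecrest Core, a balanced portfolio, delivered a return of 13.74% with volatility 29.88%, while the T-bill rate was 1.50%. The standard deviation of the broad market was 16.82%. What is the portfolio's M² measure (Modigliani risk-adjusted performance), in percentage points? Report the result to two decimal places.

8.39

Sharpe = (Rp − Rf) / σp = (13.74% − 1.50%) / 29.88% = 0.4096
M² = Rf + Sharpe × σm = 1.50% + 0.4096 × 16.82% = 8.3895%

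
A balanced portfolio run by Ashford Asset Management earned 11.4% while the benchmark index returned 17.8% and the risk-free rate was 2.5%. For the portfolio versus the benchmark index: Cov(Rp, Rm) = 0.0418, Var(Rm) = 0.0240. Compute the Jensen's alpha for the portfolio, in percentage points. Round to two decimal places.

β = Cov / Var = 0.0418 / 0.0240 = 1.7417
E[R] = Rf + β(Rm − Rf) = 2.5% + 1.7417 × (17.8% − 2.5%) = 29.1480%
α = Rp − E[R] = 11.4% − 29.1480% = -17.7480

-17.75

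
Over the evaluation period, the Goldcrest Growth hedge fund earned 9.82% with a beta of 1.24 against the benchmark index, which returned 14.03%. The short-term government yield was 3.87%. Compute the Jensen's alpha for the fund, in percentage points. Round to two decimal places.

CAPM expected return = Rf + β(Rm − Rf) = 3.87% + 1.24 × (14.03% − 3.87%) = 3.87 + 1.24 × 10.16 = 16.4684%
Jensen's α = Rp − E[R] = 9.82% − 16.4684% = -6.6484

-6.65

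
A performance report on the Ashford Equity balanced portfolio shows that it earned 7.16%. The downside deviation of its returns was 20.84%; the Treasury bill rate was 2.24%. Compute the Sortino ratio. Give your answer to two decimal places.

Sortino = (Rp − Rf) / σd = (7.16% − 2.24%) / 20.84% = 4.92% / 20.84% = 0.2361

0.24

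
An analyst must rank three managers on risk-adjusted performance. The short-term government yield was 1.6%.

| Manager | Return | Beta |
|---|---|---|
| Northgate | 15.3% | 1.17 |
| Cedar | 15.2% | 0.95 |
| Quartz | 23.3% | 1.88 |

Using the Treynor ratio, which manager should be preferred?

Cedar

Northgate: Treynor = (15.3% − 1.6%) / 1.17 = 11.709
Cedar: Treynor = (15.2% − 1.6%) / 0.95 = 14.316
Quartz: Treynor = (23.3% − 1.6%) / 1.88 = 11.543
Highest: Cedar (14.316).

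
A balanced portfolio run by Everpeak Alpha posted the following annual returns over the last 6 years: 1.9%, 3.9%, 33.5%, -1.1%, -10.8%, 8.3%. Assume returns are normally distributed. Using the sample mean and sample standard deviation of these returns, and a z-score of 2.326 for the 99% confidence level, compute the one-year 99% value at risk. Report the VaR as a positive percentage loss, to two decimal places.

28.79

r̄ = (1.9 + 3.9 + 33.5 − 1.1 − 10.8 + 8.3) / 6 = 35.70 / 6 = 5.9500%
Σ(r − r̄)² = (1.9 − 5.9500)² + (3.9 − 5.9500)² + (33.5 − 5.9500)² + … = 1115.3950
σ = √[1115.3950 / 5] = 14.9358%
VaR = −(r̄ − z·σ) = −(5.9500 − 2.326 × 14.9358) = −(-28.7907) = 28.7907%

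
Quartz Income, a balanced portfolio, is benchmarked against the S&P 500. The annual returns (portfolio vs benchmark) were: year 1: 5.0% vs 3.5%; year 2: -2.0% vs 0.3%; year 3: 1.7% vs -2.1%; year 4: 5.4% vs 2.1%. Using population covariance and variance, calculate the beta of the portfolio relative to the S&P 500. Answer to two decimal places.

0.86

r̄p = 2.5250%,  r̄m = 0.9500%
Cov = Σ(rp − r̄p)(rm − r̄m) / 4 = 3.7688
Var(rm) = Σ(rm − r̄m)² / 4 = 4.3875
β = Cov / Var = 3.7688 / 4.3875 = 0.8590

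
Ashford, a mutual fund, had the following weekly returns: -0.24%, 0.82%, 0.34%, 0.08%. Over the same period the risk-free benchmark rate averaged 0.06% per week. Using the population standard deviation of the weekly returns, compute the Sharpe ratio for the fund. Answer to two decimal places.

0.49

r̄ = (-0.24 + 0.82 + 0.34 + 0.08) / 4 = 1.000 / 4 = 0.2500%
Population std dev = √[0.6020 / 4] = 0.3879%
Sharpe = (r̄ − rf) / σ = (0.2500 − 0.06) / 0.3879 = 0.1900 / 0.3879 = 0.4898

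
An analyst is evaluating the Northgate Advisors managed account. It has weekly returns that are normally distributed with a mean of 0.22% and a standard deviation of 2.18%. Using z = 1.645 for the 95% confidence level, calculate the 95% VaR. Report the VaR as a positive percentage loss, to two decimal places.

VaR (as % loss) = −(μ − z·σ) = −(0.22% − 1.645 × 2.18%) = −(-3.3661%) = 3.3661%

3.37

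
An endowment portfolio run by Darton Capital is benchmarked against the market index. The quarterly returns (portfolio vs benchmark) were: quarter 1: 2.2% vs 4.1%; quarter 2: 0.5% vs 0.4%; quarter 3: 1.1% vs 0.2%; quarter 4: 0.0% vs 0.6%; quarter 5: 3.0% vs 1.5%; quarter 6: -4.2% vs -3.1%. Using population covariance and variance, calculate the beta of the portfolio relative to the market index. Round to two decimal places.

0.94

r̄p = 0.4333%,  r̄m = 0.6167%
Cov = Σ(rp − r̄p)(rm − r̄m) / 6 = 4.2261
Var(rm) = Σ(rm − r̄m)² / 6 = 4.4914
β = Cov / Var = 4.2261 / 4.4914 = 0.9409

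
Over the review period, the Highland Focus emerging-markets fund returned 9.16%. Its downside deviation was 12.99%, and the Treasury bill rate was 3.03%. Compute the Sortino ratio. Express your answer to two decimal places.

0.47

Sortino = (Rp − Rf) / σd = (9.16% − 3.03%) / 12.99% = 6.13% / 12.99% = 0.4719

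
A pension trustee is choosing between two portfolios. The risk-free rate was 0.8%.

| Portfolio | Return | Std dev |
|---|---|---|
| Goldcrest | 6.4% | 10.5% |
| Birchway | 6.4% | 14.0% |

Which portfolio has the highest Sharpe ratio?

Goldcrest: Sharpe ratio = (6.4% − 0.8%) / 10.5% = 0.533
Birchway: Sharpe ratio = (6.4% − 0.8%) / 14.0% = 0.400
Highest: Goldcrest (0.533).

Goldcrest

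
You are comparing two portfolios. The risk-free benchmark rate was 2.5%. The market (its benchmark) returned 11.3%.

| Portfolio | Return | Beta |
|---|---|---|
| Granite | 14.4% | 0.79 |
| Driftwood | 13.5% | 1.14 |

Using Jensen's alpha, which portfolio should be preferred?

Granite: α = 14.4% − [2.5% + 0.79 × (11.3% − 2.5%)] = 4.948
Driftwood: α = 13.5% − [2.5% + 1.14 × (11.3% − 2.5%)] = 0.968
Highest: Granite (4.948).

Granite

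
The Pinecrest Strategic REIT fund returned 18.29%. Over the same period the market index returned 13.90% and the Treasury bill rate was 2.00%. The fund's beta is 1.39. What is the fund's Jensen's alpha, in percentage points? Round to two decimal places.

CAPM expected return = Rf + β(Rm − Rf) = 2.00% + 1.39 × (13.90% − 2.00%) = 2 + 1.39 × 11.90 = 18.5410%
Jensen's α = Rp − E[R] = 18.29% − 18.5410% = -0.2510

-0.25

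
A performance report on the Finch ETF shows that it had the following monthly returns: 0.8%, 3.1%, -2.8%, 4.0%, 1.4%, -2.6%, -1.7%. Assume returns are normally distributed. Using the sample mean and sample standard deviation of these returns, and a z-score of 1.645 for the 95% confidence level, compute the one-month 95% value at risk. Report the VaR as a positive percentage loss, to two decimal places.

r̄ = (0.8 + 3.1 − 2.8 + 4 + 1.4 − 2.6 − 1.7) / 7 = 2.20 / 7 = 0.3143%
Sample σ = √[Σ(r − r̄)² / 6] = √[45.0086 / 6] = √7.5014 = 2.7389%
VaR = −(r̄ − z·σ) = −(0.3143 − 1.645 × 2.7389) = −(-4.1912) = 4.1912%

4.19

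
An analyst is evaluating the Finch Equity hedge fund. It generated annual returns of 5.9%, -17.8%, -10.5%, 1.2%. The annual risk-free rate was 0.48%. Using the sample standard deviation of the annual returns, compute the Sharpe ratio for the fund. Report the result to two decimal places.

-0.53

r̄ = (5.9 − 17.8 − 10.5 + 1.2) / 4 = -5.3000%
Σ(r − r̄)² = (5.9 − (-5.3000))² + (-17.8 − (-5.3000))² + … = 350.9800
sample σ = √(350.9800 / 3) = √116.9933 = 10.8163%
Sharpe = (r̄ − rf) / σ = (-5.3000 − 0.48) / 10.8163 = -5.7800 / 10.8163 = -0.5344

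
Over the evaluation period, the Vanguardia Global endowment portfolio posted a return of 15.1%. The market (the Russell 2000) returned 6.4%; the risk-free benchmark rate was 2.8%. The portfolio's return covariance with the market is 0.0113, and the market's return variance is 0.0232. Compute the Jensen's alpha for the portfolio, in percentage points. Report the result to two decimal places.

10.55

β = Cov / Var = 0.0113 / 0.0232 = 0.4871
E[R] = Rf + β(Rm − Rf) = 2.8% + 0.4871 × (6.4% − 2.8%) = 4.5536%
α = Rp − E[R] = 15.1% − 4.5536% = 10.5464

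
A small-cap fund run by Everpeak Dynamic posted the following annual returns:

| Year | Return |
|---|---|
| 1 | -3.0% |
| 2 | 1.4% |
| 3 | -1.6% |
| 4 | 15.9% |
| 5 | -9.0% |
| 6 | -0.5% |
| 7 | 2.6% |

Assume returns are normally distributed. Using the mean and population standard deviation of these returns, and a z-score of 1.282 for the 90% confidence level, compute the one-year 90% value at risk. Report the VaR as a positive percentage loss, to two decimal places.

r̄ = (-3 + 1.4 − 1.6 + 15.9 − 9 − 0.5 + 2.6) / 7 = 0.8286%
Σ(r − r̄)² = 349.5343; population σ = √(349.5343/7) = 7.0664%
VaR = −(r̄ − z·σ) = −(0.8286 − 1.282 × 7.0664) = −(-8.2305) = 8.2305%

8.23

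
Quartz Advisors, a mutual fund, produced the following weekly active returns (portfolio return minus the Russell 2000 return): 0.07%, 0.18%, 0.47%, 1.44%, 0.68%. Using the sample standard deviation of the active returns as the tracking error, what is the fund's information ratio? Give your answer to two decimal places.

Mean return r̄ = 2.840 / 5 = 0.5680%
Σ(r − r̄)² = (0.07 − 0.5680)² + (0.18 − 0.5680)² + … = 1.1811
sample σ = √(1.1811 / 4) = √0.2953 = 0.5434%
IR = r̄ / tracking error = 0.5680 / 0.5434 = 1.0453

1.05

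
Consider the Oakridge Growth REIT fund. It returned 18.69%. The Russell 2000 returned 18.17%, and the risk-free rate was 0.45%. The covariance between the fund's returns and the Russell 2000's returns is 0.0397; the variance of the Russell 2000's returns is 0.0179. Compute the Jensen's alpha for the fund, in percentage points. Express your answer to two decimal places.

β = Cov / Var = 0.0397 / 0.0179 = 2.2179
E[R] = Rf + β(Rm − Rf) = 0.45% + 2.2179 × (18.17% − 0.45%) = 39.7512%
α = Rp − E[R] = 18.69% − 39.7512% = -21.0612

-21.06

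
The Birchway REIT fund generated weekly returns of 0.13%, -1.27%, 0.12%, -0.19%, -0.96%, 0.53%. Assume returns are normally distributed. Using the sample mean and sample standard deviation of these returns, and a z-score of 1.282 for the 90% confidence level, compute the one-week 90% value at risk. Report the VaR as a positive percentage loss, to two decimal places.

1.17

Mean return r̄ = -1.640 / 6 = -0.2733%
Σ(r − r̄)² = 2.4345; sample σ = √(2.4345/5) = 0.6978%
VaR = −(r̄ − z·σ) = −(-0.2733 − 1.282 × 0.6978) = −(-1.1679) = 1.1679%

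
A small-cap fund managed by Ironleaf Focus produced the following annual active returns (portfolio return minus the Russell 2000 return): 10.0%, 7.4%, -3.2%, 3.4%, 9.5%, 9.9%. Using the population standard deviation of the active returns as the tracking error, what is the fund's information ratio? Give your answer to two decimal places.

Mean return r̄ = 37.00 / 6 = 6.1667%
Population std dev = √[136.6533 / 6] = 4.7724%
IR = r̄ / tracking error = 6.1667 / 4.7724 = 1.2922

1.29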